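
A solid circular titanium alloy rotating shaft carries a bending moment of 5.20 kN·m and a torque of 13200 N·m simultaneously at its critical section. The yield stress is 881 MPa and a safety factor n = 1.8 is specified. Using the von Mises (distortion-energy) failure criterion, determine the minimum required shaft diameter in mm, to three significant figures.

σ_allow = σ_y/n = 881/1.8 = 489.4 MPa.
For a solid shaft σ_b = 32M/(πd³) and τ = 16T/(πd³), so the von Mises stress is σ' = (16/πd³)·√(4M²+3T²).
√(4M²+3T²) = √(4×(5.200×10^6)² + 3×(1.320×10^7)²) = 2.512×10^7 N·mm.
d³ = 16×2.512×10^7/(π×489.4) = 261400 mm³.
d = 63.94 mm.

d = 63.9 mm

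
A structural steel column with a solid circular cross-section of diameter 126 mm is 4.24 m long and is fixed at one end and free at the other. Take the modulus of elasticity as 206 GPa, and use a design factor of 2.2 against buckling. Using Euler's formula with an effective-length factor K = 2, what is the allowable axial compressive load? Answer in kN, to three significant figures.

I = πd⁴/64 = π×126⁴/64 = 1.237×10^7 mm⁴.
Effective length L_e = KL = 2×4.24 m = 8480 mm.
Euler critical load P_cr = π²EI/L_e² = π²×206000×1.237×10^7/8480² = 349800 N.
P_allow = P_cr/n = 349800/2.2 = 159000 N.

P_allow = 159 kN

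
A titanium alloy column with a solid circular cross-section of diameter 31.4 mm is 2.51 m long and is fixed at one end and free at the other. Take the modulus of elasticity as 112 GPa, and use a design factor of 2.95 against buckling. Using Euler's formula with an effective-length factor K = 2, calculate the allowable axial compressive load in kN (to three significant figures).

I = πd⁴/64 = π×31.4⁴/64 = 47720 mm⁴.
Effective length L_e = KL = 2×2.51 m = 5020 mm.
Euler critical load P_cr = π²EI/L_e² = π²×112000×47720/5020² = 2093 N.
P_allow = P_cr/n = 2093/2.95 = 709.5 N.

P_allow = 0.710 kN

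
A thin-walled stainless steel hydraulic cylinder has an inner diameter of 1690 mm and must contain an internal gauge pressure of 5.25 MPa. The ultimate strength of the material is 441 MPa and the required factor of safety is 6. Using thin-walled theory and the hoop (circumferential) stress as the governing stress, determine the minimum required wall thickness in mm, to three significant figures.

t = 60.4 mm

σ_allow = 441/6 = 73.50 MPa.
Hoop stress σ_h = pD/(2t), so t = pD/(2σ_allow) = 5.25×1690/(2×73.50) = 60.36 mm.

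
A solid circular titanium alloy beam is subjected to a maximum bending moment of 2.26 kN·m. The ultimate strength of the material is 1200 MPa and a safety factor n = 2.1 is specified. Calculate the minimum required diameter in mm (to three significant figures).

d = 34.3 mm

σ_allow = 1200/2.1 = 571.4 MPa.
For a solid circular section σ = 32M/(πd³), so d³ = 32M/(π σ_allow) = 32×2260000/(π×571.4) = 40290 mm³.
d = 34.28 mm.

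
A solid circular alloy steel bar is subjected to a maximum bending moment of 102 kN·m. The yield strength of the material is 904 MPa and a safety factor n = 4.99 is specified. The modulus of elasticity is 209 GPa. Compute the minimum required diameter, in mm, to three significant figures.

σ_allow = 904/4.99 = 181.2 MPa.
For a solid circular section σ = 32M/(πd³), so d³ = 32M/(π σ_allow) = 32×1.0200×10^8/(π×181.2) = 5.735×10^6 mm³.
d = 179.0 mm.

d = 179 mm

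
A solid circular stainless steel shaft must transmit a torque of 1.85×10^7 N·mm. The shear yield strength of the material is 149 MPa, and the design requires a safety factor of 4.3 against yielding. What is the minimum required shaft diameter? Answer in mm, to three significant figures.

Allowable shear stress τ_allow = 149/4.3 = 34.65 MPa.
For a solid shaft τ = 16T/(πd³), so d³ = 16T/(π τ_allow) = 16×1.8500×10^7/(π×34.65) = 2.719×10^6 mm³.
d = (2.719×10^6)^(1/3) = 139.6 mm.

d = 140 mm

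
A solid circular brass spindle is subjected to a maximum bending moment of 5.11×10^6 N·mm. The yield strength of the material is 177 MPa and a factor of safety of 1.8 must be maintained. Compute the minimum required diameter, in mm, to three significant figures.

d = 80.9 mm

σ_allow = 177/1.8 = 98.33 MPa.
For a solid circular section σ = 32M/(πd³), so d³ = 32M/(π σ_allow) = 32×5110000/(π×98.33) = 529300 mm³.
d = 80.89 mm.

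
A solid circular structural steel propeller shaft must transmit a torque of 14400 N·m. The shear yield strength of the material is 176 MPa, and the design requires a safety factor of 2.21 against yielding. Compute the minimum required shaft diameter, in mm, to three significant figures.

d = 97.3 mm

Allowable shear stress τ_allow = 176/2.21 = 79.64 MPa.
For a solid shaft τ = 16T/(πd³), so d³ = 16T/(π τ_allow) = 16×1.4400×10^7/(π×79.64) = 920900 mm³.
d = (920900)^(1/3) = 97.29 mm.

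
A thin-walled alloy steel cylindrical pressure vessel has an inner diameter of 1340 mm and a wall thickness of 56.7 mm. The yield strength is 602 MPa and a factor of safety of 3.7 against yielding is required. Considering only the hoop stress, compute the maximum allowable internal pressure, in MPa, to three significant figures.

σ_allow = 602/3.7 = 162.7 MPa.
σ_h = pD/(2t) → p_allow = 2σ_allow t/D = 2×162.7×56.7/1340 = 13.77 MPa.

p_allow = 13.8 MPa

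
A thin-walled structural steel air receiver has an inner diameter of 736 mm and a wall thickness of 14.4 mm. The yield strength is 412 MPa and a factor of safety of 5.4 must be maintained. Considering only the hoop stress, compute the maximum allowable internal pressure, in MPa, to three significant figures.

σ_allow = 412/5.4 = 76.30 MPa.
σ_h = pD/(2t) → p_allow = 2σ_allow t/D = 2×76.30×14.4/736 = 2.986 MPa.

p_allow = 2.99 MPa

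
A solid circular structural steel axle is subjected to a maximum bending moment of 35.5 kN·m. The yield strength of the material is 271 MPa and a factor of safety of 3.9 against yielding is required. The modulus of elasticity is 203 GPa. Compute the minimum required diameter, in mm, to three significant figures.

σ_allow = 271/3.9 = 69.49 MPa.
For a solid circular section σ = 32M/(πd³), so d³ = 32M/(π σ_allow) = 32×3.5500×10^7/(π×69.49) = 5.204×10^6 mm³.
d = 173.3 mm.

d = 173 mm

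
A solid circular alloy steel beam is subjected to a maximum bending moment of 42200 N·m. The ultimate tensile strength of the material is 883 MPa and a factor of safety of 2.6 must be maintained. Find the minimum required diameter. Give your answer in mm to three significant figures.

d = 108 mm

σ_allow = 883/2.6 = 339.6 MPa.
For a solid circular section σ = 32M/(πd³), so d³ = 32M/(π σ_allow) = 32×4.2200×10^7/(π×339.6) = 1.266×10^6 mm³.
d = 108.2 mm.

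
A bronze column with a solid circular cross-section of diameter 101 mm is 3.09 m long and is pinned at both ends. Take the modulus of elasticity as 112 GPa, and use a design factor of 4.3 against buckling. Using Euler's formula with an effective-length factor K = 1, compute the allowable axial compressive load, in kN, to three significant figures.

P_allow = 138 kN

I = πd⁴/64 = π×101⁴/64 = 5.108×10^6 mm⁴.
Effective length L_e = KL = 1×3.09 m = 3090 mm.
Euler critical load P_cr = π²EI/L_e² = π²×112000×5.108×10^6/3090² = 591400 N.
P_allow = P_cr/n = 591400/4.3 = 137500 N.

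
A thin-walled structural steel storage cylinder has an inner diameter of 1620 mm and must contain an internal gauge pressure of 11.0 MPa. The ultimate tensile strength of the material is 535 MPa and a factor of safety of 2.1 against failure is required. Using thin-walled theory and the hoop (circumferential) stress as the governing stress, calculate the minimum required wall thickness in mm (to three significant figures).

t = 35.0 mm

σ_allow = 535/2.1 = 254.8 MPa.
Hoop stress σ_h = pD/(2t), so t = pD/(2σ_allow) = 11.0×1620/(2×254.8) = 34.97 mm.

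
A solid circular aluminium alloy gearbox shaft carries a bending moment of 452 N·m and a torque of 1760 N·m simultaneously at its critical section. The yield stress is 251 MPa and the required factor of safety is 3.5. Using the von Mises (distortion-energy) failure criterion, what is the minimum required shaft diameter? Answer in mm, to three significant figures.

d = 60.9 mm

σ_allow = σ_y/n = 251/3.5 = 71.71 MPa.
For a solid shaft σ_b = 32M/(πd³) and τ = 16T/(πd³), so the von Mises stress is σ' = (16/πd³)·√(4M²+3T²).
√(4M²+3T²) = √(4×(452000)² + 3×(1.760×10^6)²) = 3.180×10^6 N·mm.
d³ = 16×3.180×10^6/(π×71.71) = 225800 mm³.
d = 60.89 mm.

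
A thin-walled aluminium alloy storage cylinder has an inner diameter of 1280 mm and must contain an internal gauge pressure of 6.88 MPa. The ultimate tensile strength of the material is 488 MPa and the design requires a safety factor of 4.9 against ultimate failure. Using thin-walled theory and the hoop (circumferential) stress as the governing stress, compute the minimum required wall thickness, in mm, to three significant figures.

σ_allow = 488/4.9 = 99.59 MPa.
Hoop stress σ_h = pD/(2t), so t = pD/(2σ_allow) = 6.88×1280/(2×99.59) = 44.21 mm.

t = 44.2 mm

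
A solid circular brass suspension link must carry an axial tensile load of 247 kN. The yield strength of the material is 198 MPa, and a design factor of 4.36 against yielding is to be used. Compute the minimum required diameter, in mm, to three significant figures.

Allowable stress σ_allow = 198/4.36 = 45.41 MPa.
Required area A = F/σ_allow = 247000/45.41 = 5439 mm².
A = πd²/4 → d = √(4A/π) = 83.22 mm.

d = 83.2 mm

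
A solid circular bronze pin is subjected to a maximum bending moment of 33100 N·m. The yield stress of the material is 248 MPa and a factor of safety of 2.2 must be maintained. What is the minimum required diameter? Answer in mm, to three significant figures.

d = 144 mm

σ_allow = 248/2.2 = 112.7 MPa.
For a solid circular section σ = 32M/(πd³), so d³ = 32M/(π σ_allow) = 32×3.3100×10^7/(π×112.7) = 2.991×10^6 mm³.
d = 144.1 mm.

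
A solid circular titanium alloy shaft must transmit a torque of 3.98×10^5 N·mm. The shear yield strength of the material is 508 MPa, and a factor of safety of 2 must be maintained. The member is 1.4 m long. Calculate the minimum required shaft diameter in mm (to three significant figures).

Allowable shear stress τ_allow = 508/2 = 254.0 MPa.
For a solid shaft τ = 16T/(πd³), so d³ = 16T/(π τ_allow) = 16×398000/(π×254.0) = 7980 mm³.
d = (7980)^(1/3) = 19.98 mm.

d = 20.0 mm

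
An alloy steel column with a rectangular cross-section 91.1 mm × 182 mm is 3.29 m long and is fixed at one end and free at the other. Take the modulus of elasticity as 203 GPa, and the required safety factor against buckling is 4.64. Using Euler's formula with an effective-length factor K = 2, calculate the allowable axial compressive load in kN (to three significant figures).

Buckling occurs about the weak axis: I_min = h·b³/12 = 182×91.1³/12 = 1.147×10^7 mm⁴ (b = 91.1 mm is the smaller dimension).
Effective length L_e = KL = 2×3.29 m = 6580 mm.
Euler critical load P_cr = π²EI/L_e² = π²×203000×1.147×10^7/6580² = 530600 N.
P_allow = P_cr/n = 530600/4.64 = 114400 N.

P_allow = 114 kN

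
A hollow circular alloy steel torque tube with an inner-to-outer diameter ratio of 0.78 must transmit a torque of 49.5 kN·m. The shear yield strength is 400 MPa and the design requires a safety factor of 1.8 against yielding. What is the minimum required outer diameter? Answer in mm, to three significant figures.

d_o = 122 mm

τ_allow = 400/1.8 = 222.2 MPa.
For a hollow shaft τ = 16T/[πd_o³(1−k⁴)] with k = 0.78, so 1−k⁴ = 0.6298.
d_o³ = 16T/[π τ_allow (1−k⁴)] = 16×4.9500×10^7/(π×222.2×0.6298) = 1.801×10^6 mm³.
d_o = 121.7 mm.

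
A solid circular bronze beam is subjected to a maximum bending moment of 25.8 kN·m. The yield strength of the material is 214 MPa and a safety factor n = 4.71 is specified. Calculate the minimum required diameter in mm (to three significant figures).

σ_allow = 214/4.71 = 45.44 MPa.
For a solid circular section σ = 32M/(πd³), so d³ = 32M/(π σ_allow) = 32×2.5800×10^7/(π×45.44) = 5.784×10^6 mm³.
d = 179.5 mm.

d = 180 mm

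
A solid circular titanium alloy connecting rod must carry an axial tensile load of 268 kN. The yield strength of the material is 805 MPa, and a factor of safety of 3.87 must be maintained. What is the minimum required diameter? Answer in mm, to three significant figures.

d = 40.5 mm

Allowable stress σ_allow = 805/3.87 = 208.0 MPa.
Required area A = F/σ_allow = 268000/208.0 = 1288 mm².
A = πd²/4 → d = √(4A/π) = 40.50 mm.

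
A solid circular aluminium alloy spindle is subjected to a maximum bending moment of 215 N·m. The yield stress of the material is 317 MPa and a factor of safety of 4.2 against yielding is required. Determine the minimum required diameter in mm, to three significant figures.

d = 30.7 mm

σ_allow = 317/4.2 = 75.48 MPa.
For a solid circular section σ = 32M/(πd³), so d³ = 32M/(π σ_allow) = 32×215000/(π×75.48) = 29020 mm³.
d = 30.73 mm.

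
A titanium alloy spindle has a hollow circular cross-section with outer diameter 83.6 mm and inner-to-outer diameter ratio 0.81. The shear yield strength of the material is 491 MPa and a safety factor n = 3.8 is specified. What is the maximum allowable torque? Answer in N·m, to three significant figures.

τ_allow = 491/3.8 = 129.2 MPa.
For a hollow shaft T_allow = τ_allow·πd_o³(1−k⁴)/16 with 1−k⁴ = 0.5695, so πd_o³(1−k⁴)/16 = 65340 mm³.
T_allow = 129.2×65340 = 8.442×10^6 N·mm = 8442 N·m.

T_allow = 8440 N·m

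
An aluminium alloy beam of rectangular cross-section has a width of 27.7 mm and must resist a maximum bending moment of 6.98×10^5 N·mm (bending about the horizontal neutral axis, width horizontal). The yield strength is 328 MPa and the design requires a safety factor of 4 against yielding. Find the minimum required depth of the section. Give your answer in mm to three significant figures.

σ_allow = 328/4 = 82.00 MPa.
For a rectangular section σ = 6M/(bh²), so h² = 6M/(b σ_allow) = 6×698000/(27.7×82.00) = 1844 mm².
h = 42.94 mm.

h = 42.9 mm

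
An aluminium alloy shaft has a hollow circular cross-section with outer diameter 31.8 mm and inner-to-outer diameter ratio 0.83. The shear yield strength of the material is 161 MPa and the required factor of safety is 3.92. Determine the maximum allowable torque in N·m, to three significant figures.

T_allow = 136 N·m

τ_allow = 161/3.92 = 41.07 MPa.
For a hollow shaft T_allow = τ_allow·πd_o³(1−k⁴)/16 with 1−k⁴ = 0.5254, so πd_o³(1−k⁴)/16 = 3318 mm³.
T_allow = 41.07×3318 = 136300 N·mm = 136.3 N·m.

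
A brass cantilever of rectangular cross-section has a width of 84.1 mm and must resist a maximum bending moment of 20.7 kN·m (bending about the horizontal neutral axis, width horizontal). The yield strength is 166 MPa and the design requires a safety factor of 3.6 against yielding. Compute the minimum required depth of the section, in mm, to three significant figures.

σ_allow = 166/3.6 = 46.11 MPa.
For a rectangular section σ = 6M/(bh²), so h² = 6M/(b σ_allow) = 6×2.0700×10^7/(84.1×46.11) = 32030 mm².
h = 179.0 mm.

h = 179 mm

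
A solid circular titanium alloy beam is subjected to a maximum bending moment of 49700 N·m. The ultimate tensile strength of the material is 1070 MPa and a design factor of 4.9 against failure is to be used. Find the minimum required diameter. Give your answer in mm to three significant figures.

d = 132 mm

σ_allow = 1070/4.9 = 218.4 MPa.
For a solid circular section σ = 32M/(πd³), so d³ = 32M/(π σ_allow) = 32×4.9700×10^7/(π×218.4) = 2.318×10^6 mm³.
d = 132.3 mm.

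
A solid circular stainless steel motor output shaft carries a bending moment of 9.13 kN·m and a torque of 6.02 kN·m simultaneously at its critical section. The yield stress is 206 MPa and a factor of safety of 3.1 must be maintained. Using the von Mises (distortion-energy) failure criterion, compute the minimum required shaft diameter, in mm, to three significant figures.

d = 117 mm

σ_allow = σ_y/n = 206/3.1 = 66.45 MPa.
For a solid shaft σ_b = 32M/(πd³) and τ = 16T/(πd³), so the von Mises stress is σ' = (16/πd³)·√(4M²+3T²).
√(4M²+3T²) = √(4×(9.130×10^6)² + 3×(6.020×10^6)²) = 2.103×10^7 N·mm.
d³ = 16×2.103×10^7/(π×66.45) = 1.612×10^6 mm³.
d = 117.2 mm.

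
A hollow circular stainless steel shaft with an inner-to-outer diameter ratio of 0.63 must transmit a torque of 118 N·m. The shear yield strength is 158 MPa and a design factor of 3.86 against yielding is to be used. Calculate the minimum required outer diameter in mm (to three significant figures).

τ_allow = 158/3.86 = 40.93 MPa.
For a hollow shaft τ = 16T/[πd_o³(1−k⁴)] with k = 0.63, so 1−k⁴ = 0.8425.
d_o³ = 16T/[π τ_allow (1−k⁴)] = 16×118000/(π×40.93×0.8425) = 17430 mm³.
d_o = 25.93 mm.

d_o = 25.9 mm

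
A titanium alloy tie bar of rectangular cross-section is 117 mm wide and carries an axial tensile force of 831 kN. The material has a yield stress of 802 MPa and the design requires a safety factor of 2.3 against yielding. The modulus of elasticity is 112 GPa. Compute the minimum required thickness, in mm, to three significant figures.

t = 20.4 mm

σ_allow = 802/2.3 = 348.7 MPa.
Required area A = F/σ_allow = 831000/348.7 = 2383 mm².
t = A/w = 2383/117 = 20.37 mm.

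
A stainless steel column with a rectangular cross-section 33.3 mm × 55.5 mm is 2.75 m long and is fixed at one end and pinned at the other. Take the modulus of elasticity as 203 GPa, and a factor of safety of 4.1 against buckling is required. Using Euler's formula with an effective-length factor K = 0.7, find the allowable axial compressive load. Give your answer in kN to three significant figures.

Buckling occurs about the weak axis: I_min = h·b³/12 = 55.5×33.3³/12 = 170800 mm⁴ (b = 33.3 mm is the smaller dimension).
Effective length L_e = KL = 0.7×2.75 m = 1925 mm.
Euler critical load P_cr = π²EI/L_e² = π²×203000×170800/1925² = 92340 N.
P_allow = P_cr/n = 92340/4.1 = 22520 N.

P_allow = 22.5 kN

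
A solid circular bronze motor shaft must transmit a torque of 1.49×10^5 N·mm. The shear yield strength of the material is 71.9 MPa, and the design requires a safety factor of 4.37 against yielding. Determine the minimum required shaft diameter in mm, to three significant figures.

Allowable shear stress τ_allow = 71.9/4.37 = 16.45 MPa.
For a solid shaft τ = 16T/(πd³), so d³ = 16T/(π τ_allow) = 16×149000/(π×16.45) = 46120 mm³.
d = (46120)^(1/3) = 35.86 mm.

d = 35.9 mm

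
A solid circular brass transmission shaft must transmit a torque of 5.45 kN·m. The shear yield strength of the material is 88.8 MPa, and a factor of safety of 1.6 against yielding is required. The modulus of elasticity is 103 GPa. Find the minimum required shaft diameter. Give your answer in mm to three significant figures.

Allowable shear stress τ_allow = 88.8/1.6 = 55.50 MPa.
For a solid shaft τ = 16T/(πd³), so d³ = 16T/(π τ_allow) = 16×5450000/(π×55.50) = 500100 mm³.
d = (500100)^(1/3) = 79.38 mm.

d = 79.4 mm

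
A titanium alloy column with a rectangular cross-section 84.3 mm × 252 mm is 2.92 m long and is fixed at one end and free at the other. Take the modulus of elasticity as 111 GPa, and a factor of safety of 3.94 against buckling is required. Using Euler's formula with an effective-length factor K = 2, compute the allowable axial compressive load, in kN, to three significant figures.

P_allow = 103 kN

Buckling occurs about the weak axis: I_min = h·b³/12 = 252×84.3³/12 = 1.258×10^7 mm⁴ (b = 84.3 mm is the smaller dimension).
Effective length L_e = KL = 2×2.92 m = 5840 mm.
Euler critical load P_cr = π²EI/L_e² = π²×111000×1.258×10^7/5840² = 404100 N.
P_allow = P_cr/n = 404100/3.94 = 102600 N.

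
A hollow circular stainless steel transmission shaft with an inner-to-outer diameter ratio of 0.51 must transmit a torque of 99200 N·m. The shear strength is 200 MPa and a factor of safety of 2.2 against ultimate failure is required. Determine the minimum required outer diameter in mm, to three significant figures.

d_o = 181 mm

τ_allow = 200/2.2 = 90.91 MPa.
For a hollow shaft τ = 16T/[πd_o³(1−k⁴)] with k = 0.51, so 1−k⁴ = 0.9323.
d_o³ = 16T/[π τ_allow (1−k⁴)] = 16×9.9200×10^7/(π×90.91×0.9323) = 5.961×10^6 mm³.
d_o = 181.3 mm.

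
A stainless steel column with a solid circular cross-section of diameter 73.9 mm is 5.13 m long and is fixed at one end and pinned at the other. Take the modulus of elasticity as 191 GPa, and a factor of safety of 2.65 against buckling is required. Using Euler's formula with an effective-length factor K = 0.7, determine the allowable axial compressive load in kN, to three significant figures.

P_allow = 80.8 kN

I = πd⁴/64 = π×73.9⁴/64 = 1.464×10^6 mm⁴.
Effective length L_e = KL = 0.7×5.13 m = 3591 mm.
Euler critical load P_cr = π²EI/L_e² = π²×191000×1.464×10^6/3591² = 214000 N.
P_allow = P_cr/n = 214000/2.65 = 80760 N.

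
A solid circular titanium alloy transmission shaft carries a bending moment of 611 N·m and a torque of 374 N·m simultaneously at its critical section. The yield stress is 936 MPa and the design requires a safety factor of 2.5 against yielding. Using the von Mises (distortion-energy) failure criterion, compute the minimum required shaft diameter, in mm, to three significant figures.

σ_allow = σ_y/n = 936/2.5 = 374.4 MPa.
For a solid shaft σ_b = 32M/(πd³) and τ = 16T/(πd³), so the von Mises stress is σ' = (16/πd³)·√(4M²+3T²).
√(4M²+3T²) = √(4×(611000)² + 3×(374000)²) = 1.383×10^6 N·mm.
d³ = 16×1.383×10^6/(π×374.4) = 18810 mm³.
d = 26.60 mm.

d = 26.6 mm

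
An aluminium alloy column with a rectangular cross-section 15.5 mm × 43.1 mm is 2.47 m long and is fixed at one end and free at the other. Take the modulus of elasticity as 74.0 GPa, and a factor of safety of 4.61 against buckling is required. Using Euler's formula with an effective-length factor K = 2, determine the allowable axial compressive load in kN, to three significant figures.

P_allow = 0.0868 kN

Buckling occurs about the weak axis: I_min = h·b³/12 = 43.1×15.5³/12 = 13370 mm⁴ (b = 15.5 mm is the smaller dimension).
Effective length L_e = KL = 2×2.47 m = 4940 mm.
Euler critical load P_cr = π²EI/L_e² = π²×74000×13370/4940² = 400.3 N.
P_allow = P_cr/n = 400.3/4.61 = 86.83 N.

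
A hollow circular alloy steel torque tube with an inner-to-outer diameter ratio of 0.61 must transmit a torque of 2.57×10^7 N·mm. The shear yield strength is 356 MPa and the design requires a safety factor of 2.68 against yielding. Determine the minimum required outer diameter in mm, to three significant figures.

τ_allow = 356/2.68 = 132.8 MPa.
For a hollow shaft τ = 16T/[πd_o³(1−k⁴)] with k = 0.61, so 1−k⁴ = 0.8615.
d_o³ = 16T/[π τ_allow (1−k⁴)] = 16×2.5700×10^7/(π×132.8×0.8615) = 1.144×10^6 mm³.
d_o = 104.6 mm.

d_o = 105 mm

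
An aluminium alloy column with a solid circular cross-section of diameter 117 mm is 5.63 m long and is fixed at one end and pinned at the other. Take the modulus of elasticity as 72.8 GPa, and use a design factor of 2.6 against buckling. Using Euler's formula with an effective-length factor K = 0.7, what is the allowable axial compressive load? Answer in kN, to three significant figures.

P_allow = 164 kN

I = πd⁴/64 = π×117⁴/64 = 9.198×10^6 mm⁴.
Effective length L_e = KL = 0.7×5.63 m = 3941 mm.
Euler critical load P_cr = π²EI/L_e² = π²×72800×9.198×10^6/3941² = 425500 N.
P_allow = P_cr/n = 425500/2.6 = 163700 N.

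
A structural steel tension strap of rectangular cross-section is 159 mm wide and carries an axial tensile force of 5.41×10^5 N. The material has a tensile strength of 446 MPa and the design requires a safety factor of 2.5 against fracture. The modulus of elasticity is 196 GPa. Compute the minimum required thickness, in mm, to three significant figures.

t = 19.1 mm

σ_allow = 446/2.5 = 178.4 MPa.
Required area A = F/σ_allow = 541000/178.4 = 3033 mm².
t = A/w = 3033/159 = 19.07 mm.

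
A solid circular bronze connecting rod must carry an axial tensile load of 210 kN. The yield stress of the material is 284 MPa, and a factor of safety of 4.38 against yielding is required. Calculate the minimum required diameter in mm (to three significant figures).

Allowable stress σ_allow = 284/4.38 = 64.84 MPa.
Required area A = F/σ_allow = 210000/64.84 = 3239 mm².
A = πd²/4 → d = √(4A/π) = 64.22 mm.

d = 64.2 mm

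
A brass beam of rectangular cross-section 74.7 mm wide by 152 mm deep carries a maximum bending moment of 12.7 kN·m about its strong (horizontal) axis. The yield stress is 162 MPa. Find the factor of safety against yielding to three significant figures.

Section modulus S = bh²/6 = 74.7×152²/6 = 287600 mm³.
σ = M/S = 1.2700×10^7/287600 = 44.15 MPa.
n = 162/44.15 = 3.669.

n = 3.67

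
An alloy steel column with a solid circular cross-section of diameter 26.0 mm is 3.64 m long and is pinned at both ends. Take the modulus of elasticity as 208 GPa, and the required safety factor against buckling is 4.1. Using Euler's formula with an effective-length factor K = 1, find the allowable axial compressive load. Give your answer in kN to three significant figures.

I = πd⁴/64 = π×26.0⁴/64 = 22430 mm⁴.
Effective length L_e = KL = 1×3.64 m = 3640 mm.
Euler critical load P_cr = π²EI/L_e² = π²×208000×22430/3640² = 3476 N.
P_allow = P_cr/n = 3476/4.1 = 847.7 N.

P_allow = 0.848 kN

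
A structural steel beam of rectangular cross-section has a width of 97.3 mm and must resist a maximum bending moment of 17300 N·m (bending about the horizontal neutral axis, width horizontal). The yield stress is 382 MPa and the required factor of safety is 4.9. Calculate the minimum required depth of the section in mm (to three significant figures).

σ_allow = 382/4.9 = 77.96 MPa.
For a rectangular section σ = 6M/(bh²), so h² = 6M/(b σ_allow) = 6×1.7300×10^7/(97.3×77.96) = 13680 mm².
h = 117.0 mm.

h = 117 mm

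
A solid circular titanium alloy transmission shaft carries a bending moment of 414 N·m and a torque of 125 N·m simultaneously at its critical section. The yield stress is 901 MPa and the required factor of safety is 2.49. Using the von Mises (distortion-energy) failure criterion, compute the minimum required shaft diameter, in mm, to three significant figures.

σ_allow = σ_y/n = 901/2.49 = 361.8 MPa.
For a solid shaft σ_b = 32M/(πd³) and τ = 16T/(πd³), so the von Mises stress is σ' = (16/πd³)·√(4M²+3T²).
√(4M²+3T²) = √(4×(414000)² + 3×(125000)²) = 855800 N·mm.
d³ = 16×855800/(π×361.8) = 12050 mm³.
d = 22.92 mm.

d = 22.9 mm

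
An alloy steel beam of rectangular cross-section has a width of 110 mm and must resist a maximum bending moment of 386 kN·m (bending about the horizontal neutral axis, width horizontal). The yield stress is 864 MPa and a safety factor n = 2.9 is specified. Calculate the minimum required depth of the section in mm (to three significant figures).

h = 266 mm

σ_allow = 864/2.9 = 297.9 MPa.
For a rectangular section σ = 6M/(bh²), so h² = 6M/(b σ_allow) = 6×3.8600×10^8/(110×297.9) = 70670 mm².
h = 265.8 mm.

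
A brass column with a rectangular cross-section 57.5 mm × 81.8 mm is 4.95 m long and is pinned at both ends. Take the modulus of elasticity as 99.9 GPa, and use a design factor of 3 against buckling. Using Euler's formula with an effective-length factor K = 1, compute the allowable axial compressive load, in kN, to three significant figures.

P_allow = 17.4 kN

Buckling occurs about the weak axis: I_min = h·b³/12 = 81.8×57.5³/12 = 1.296×10^6 mm⁴ (b = 57.5 mm is the smaller dimension).
Effective length L_e = KL = 1×4.95 m = 4950 mm.
Euler critical load P_cr = π²EI/L_e² = π²×99900×1.296×10^6/4950² = 52150 N.
P_allow = P_cr/n = 52150/3 = 17380 N.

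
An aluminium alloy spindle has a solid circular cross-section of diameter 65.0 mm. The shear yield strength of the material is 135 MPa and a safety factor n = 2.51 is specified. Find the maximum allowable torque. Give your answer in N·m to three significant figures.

τ_allow = 135/2.51 = 53.78 MPa.
For a solid shaft T_allow = τ_allow·πd³/16; πd³/16 = π×65.0³/16 = 53920 mm³.
T_allow = 53.78×53920 = 2.900×10^6 N·mm = 2900 N·m.

T_allow = 2900 N·m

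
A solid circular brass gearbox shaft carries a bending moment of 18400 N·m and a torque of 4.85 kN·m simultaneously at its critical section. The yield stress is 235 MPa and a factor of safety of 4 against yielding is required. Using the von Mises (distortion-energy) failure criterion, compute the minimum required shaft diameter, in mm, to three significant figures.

d = 148 mm

σ_allow = σ_y/n = 235/4 = 58.75 MPa.
For a solid shaft σ_b = 32M/(πd³) and τ = 16T/(πd³), so the von Mises stress is σ' = (16/πd³)·√(4M²+3T²).
√(4M²+3T²) = √(4×(1.840×10^7)² + 3×(4.850×10^6)²) = 3.775×10^7 N·mm.
d³ = 16×3.775×10^7/(π×58.75) = 3.272×10^6 mm³.
d = 148.5 mm.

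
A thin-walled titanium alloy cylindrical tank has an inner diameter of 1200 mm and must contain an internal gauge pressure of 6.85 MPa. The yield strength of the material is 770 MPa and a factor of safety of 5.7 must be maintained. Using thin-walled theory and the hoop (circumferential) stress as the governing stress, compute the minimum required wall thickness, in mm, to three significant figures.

σ_allow = 770/5.7 = 135.1 MPa.
Hoop stress σ_h = pD/(2t), so t = pD/(2σ_allow) = 6.85×1200/(2×135.1) = 30.42 mm.

t = 30.4 mm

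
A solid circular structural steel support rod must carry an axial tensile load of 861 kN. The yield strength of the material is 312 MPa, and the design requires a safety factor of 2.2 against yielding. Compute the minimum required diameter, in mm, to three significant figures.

Allowable stress σ_allow = 312/2.2 = 141.8 MPa.
Required area A = F/σ_allow = 861000/141.8 = 6071 mm².
A = πd²/4 → d = √(4A/π) = 87.92 mm.

d = 87.9 mm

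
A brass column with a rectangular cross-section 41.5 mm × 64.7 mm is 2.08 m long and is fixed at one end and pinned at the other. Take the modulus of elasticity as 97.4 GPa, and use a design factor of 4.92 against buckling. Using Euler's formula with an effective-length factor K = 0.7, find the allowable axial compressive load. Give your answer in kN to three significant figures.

P_allow = 35.5 kN

Buckling occurs about the weak axis: I_min = h·b³/12 = 64.7×41.5³/12 = 385400 mm⁴ (b = 41.5 mm is the smaller dimension).
Effective length L_e = KL = 0.7×2.08 m = 1456 mm.
Euler critical load P_cr = π²EI/L_e² = π²×97400×385400/1456² = 174700 N.
P_allow = P_cr/n = 174700/4.92 = 35520 N.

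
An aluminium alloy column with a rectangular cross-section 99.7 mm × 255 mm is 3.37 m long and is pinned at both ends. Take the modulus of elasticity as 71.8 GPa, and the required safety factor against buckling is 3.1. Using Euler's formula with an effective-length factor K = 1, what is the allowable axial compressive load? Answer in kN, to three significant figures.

Buckling occurs about the weak axis: I_min = h·b³/12 = 255×99.7³/12 = 2.106×10^7 mm⁴ (b = 99.7 mm is the smaller dimension).
Effective length L_e = KL = 1×3.37 m = 3370 mm.
Euler critical load P_cr = π²EI/L_e² = π²×71800×2.106×10^7/3370² = 1.314×10^6 N.
P_allow = P_cr/n = 1.314×10^6/3.1 = 423900 N.

P_allow = 424 kN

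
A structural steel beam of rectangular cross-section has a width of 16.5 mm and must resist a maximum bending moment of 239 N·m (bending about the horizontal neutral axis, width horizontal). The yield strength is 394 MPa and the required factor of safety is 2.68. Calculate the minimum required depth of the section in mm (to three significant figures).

σ_allow = 394/2.68 = 147.0 MPa.
For a rectangular section σ = 6M/(bh²), so h² = 6M/(b σ_allow) = 6×239000/(16.5×147.0) = 591.2 mm².
h = 24.31 mm.

h = 24.3 mm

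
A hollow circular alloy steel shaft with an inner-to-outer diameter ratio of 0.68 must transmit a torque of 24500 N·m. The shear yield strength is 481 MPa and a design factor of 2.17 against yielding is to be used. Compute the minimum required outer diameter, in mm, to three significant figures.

d_o = 89.5 mm

τ_allow = 481/2.17 = 221.7 MPa.
For a hollow shaft τ = 16T/[πd_o³(1−k⁴)] with k = 0.68, so 1−k⁴ = 0.7862.
d_o³ = 16T/[π τ_allow (1−k⁴)] = 16×2.4500×10^7/(π×221.7×0.7862) = 716000 mm³.
d_o = 89.46 mm.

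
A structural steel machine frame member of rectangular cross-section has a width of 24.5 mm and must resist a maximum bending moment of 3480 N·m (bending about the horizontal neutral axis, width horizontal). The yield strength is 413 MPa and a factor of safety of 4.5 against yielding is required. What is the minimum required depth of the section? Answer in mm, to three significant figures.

h = 96.4 mm

σ_allow = 413/4.5 = 91.78 MPa.
For a rectangular section σ = 6M/(bh²), so h² = 6M/(b σ_allow) = 6×3480000/(24.5×91.78) = 9286 mm².
h = 96.36 mm.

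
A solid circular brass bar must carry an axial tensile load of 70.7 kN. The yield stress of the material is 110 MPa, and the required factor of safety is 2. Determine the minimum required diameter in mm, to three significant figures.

Allowable stress σ_allow = 110/2 = 55.00 MPa.
Required area A = F/σ_allow = 70700/55.00 = 1285 mm².
A = πd²/4 → d = √(4A/π) = 40.46 mm.

d = 40.5 mm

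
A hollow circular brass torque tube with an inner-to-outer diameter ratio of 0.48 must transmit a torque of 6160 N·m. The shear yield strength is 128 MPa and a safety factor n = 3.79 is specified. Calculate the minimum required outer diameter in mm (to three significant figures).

τ_allow = 128/3.79 = 33.77 MPa.
For a hollow shaft τ = 16T/[πd_o³(1−k⁴)] with k = 0.48, so 1−k⁴ = 0.9469.
d_o³ = 16T/[π τ_allow (1−k⁴)] = 16×6160000/(π×33.77×0.9469) = 981000 mm³.
d_o = 99.36 mm.

d_o = 99.4 mm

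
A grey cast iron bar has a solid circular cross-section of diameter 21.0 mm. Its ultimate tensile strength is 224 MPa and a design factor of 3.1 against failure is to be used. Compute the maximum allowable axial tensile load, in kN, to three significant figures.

σ_allow = 224/3.1 = 72.26 MPa.
A = πd²/4 = π×21.0²/4 = 346.4 mm².
F_allow = σ_allow × A = 72.26×346.4 = 25030 N.

F_allow = 25.0 kN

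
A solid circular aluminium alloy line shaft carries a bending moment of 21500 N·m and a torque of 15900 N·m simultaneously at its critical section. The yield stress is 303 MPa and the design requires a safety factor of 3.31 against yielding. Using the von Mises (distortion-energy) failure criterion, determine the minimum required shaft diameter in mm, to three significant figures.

d = 142 mm

σ_allow = σ_y/n = 303/3.31 = 91.54 MPa.
For a solid shaft σ_b = 32M/(πd³) and τ = 16T/(πd³), so the von Mises stress is σ' = (16/πd³)·√(4M²+3T²).
√(4M²+3T²) = √(4×(2.150×10^7)² + 3×(1.590×10^7)²) = 5.106×10^7 N·mm.
d³ = 16×5.106×10^7/(π×91.54) = 2.841×10^6 mm³.
d = 141.6 mm.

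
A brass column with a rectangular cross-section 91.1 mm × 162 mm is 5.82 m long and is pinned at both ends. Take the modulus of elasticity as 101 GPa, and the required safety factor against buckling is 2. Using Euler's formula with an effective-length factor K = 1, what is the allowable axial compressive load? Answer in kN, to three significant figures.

Buckling occurs about the weak axis: I_min = h·b³/12 = 162×91.1³/12 = 1.021×10^7 mm⁴ (b = 91.1 mm is the smaller dimension).
Effective length L_e = KL = 1×5.82 m = 5820 mm.
Euler critical load P_cr = π²EI/L_e² = π²×101000×1.021×10^7/5820² = 300400 N.
P_allow = P_cr/n = 300400/2 = 150200 N.

P_allow = 150 kN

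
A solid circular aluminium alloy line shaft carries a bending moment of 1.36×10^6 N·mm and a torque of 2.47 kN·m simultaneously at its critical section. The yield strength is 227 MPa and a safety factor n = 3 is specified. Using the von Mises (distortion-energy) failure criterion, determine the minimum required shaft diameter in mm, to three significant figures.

d = 69.9 mm

σ_allow = σ_y/n = 227/3 = 75.67 MPa.
For a solid shaft σ_b = 32M/(πd³) and τ = 16T/(πd³), so the von Mises stress is σ' = (16/πd³)·√(4M²+3T²).
√(4M²+3T²) = √(4×(1.360×10^6)² + 3×(2.470×10^6)²) = 5.070×10^6 N·mm.
d³ = 16×5.070×10^6/(π×75.67) = 341200 mm³.
d = 69.88 mm.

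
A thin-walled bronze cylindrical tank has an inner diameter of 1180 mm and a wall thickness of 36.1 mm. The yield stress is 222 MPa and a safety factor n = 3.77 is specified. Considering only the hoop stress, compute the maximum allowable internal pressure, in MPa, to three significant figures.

p_allow = 3.60 MPa

σ_allow = 222/3.77 = 58.89 MPa.
σ_h = pD/(2t) → p_allow = 2σ_allow t/D = 2×58.89×36.1/1180 = 3.603 MPa.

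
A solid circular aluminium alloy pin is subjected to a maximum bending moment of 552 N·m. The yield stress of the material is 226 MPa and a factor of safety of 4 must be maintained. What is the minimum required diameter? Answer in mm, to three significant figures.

d = 46.3 mm

σ_allow = 226/4 = 56.50 MPa.
For a solid circular section σ = 32M/(πd³), so d³ = 32M/(π σ_allow) = 32×552000/(π×56.50) = 99520 mm³.
d = 46.34 mm.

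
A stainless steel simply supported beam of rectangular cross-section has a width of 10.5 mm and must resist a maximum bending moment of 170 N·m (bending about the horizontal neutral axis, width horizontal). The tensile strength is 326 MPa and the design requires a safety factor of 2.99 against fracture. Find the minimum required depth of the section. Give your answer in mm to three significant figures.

σ_allow = 326/2.99 = 109.0 MPa.
For a rectangular section σ = 6M/(bh²), so h² = 6M/(b σ_allow) = 6×170000/(10.5×109.0) = 891.0 mm².
h = 29.85 mm.

h = 29.8 mm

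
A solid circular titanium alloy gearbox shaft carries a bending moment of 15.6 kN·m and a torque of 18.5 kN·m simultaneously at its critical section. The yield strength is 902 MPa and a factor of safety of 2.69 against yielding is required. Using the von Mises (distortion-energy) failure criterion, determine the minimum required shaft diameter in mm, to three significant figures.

d = 87.9 mm

σ_allow = σ_y/n = 902/2.69 = 335.3 MPa.
For a solid shaft σ_b = 32M/(πd³) and τ = 16T/(πd³), so the von Mises stress is σ' = (16/πd³)·√(4M²+3T²).
√(4M²+3T²) = √(4×(1.560×10^7)² + 3×(1.850×10^7)²) = 4.472×10^7 N·mm.
d³ = 16×4.472×10^7/(π×335.3) = 679300 mm³.
d = 87.91 mm.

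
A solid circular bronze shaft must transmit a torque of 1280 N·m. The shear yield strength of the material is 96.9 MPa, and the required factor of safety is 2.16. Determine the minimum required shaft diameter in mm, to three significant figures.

d = 52.6 mm

Allowable shear stress τ_allow = 96.9/2.16 = 44.86 MPa.
For a solid shaft τ = 16T/(πd³), so d³ = 16T/(π τ_allow) = 16×1280000/(π×44.86) = 145300 mm³.
d = (145300)^(1/3) = 52.57 mm.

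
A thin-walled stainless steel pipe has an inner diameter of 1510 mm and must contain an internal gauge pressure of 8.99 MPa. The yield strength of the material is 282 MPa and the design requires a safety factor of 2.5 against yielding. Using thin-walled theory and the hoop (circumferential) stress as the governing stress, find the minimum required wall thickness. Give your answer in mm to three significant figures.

t = 60.2 mm

σ_allow = 282/2.5 = 112.8 MPa.
Hoop stress σ_h = pD/(2t), so t = pD/(2σ_allow) = 8.99×1510/(2×112.8) = 60.17 mm.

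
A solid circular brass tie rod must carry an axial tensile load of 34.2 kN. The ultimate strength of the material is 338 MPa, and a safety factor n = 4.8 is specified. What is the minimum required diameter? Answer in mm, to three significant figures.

Allowable stress σ_allow = 338/4.8 = 70.42 MPa.
Required area A = F/σ_allow = 34200/70.42 = 485.7 mm².
A = πd²/4 → d = √(4A/π) = 24.87 mm.

d = 24.9 mm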